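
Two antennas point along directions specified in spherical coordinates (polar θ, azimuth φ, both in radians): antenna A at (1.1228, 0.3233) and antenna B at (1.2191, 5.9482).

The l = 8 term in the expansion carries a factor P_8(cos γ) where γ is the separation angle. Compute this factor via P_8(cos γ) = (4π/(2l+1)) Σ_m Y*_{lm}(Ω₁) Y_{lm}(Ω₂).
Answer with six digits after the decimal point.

-0.112333

Summing Y*_{l m}(θ₁,φ₁)·Y_{l m}(θ₂,φ₂) over m ∈ [−8, 8]; prefactor 4π/(2·8+1) = 0.739198:
  term(m=-8) = 0.03672 - 0.05937j   from Y*(Ω₁)=-0.19077 + 0.11833j, Y(Ω₂)=-0.27841 + 0.13853j
  term(m=-7) = -0.02052 - 0.19590j   from Y*(Ω₁)=-0.27546 + 0.33219j, Y(Ω₂)=-0.31909 + 0.32638j
  term(m=-6) = -0.05085 - 0.05322j   from Y*(Ω₁)=-0.13207 + 0.34151j, Y(Ω₂)=-0.08546 + 0.18195j
  term(m=-5) = -0.00958 - 0.00145j   from Y*(Ω₁)=0.00178 - 0.03884j, Y(Ω₂)=0.02590 - 0.24783j
  term(m=-4) = -0.09534 + 0.05313j   from Y*(Ω₁)=-0.09728 - 0.34140j, Y(Ω₂)=-0.07035 - 0.29930j
  term(m=-3) = 0.00635 - 0.01486j   from Y*(Ω₁)=-0.07915 - 0.11548j, Y(Ω₂)=0.06190 + 0.09746j
  term(m=-2) = 0.02356 + 0.09068j   from Y*(Ω₁)=0.23048 + 0.17398j, Y(Ω₂)=0.25431 + 0.20146j
  term(m=-1) = -0.00883 - 0.00683j   from Y*(Ω₁)=0.19181 + 0.06427j, Y(Ω₂)=-0.05212 - 0.01814j
  term(m=+0) = 0.08501 + 0.00000j   from Y*(Ω₁)=-0.26182 + 0.00000j, Y(Ω₂)=-0.32467 + 0.00000j
  term(m=+1) = -0.00883 + 0.00683j   from Y*(Ω₁)=-0.19181 + 0.06427j, Y(Ω₂)=0.05212 - 0.01814j
  term(m=+2) = 0.02356 - 0.09068j   from Y*(Ω₁)=0.23048 - 0.17398j, Y(Ω₂)=0.25431 - 0.20146j
  term(m=+3) = 0.00635 + 0.01486j   from Y*(Ω₁)=0.07915 - 0.11548j, Y(Ω₂)=-0.06190 + 0.09746j
  term(m=+4) = -0.09534 - 0.05313j   from Y*(Ω₁)=-0.09728 + 0.34140j, Y(Ω₂)=-0.07035 + 0.29930j
  term(m=+5) = -0.00958 + 0.00145j   from Y*(Ω₁)=-0.00178 - 0.03884j, Y(Ω₂)=-0.02590 - 0.24783j
  term(m=+6) = -0.05085 + 0.05322j   from Y*(Ω₁)=-0.13207 - 0.34151j, Y(Ω₂)=-0.08546 - 0.18195j
  term(m=+7) = -0.02052 + 0.19590j   from Y*(Ω₁)=0.27546 + 0.33219j, Y(Ω₂)=0.31909 + 0.32638j
  term(m=+8) = 0.03672 + 0.05937j   from Y*(Ω₁)=-0.19077 - 0.11833j, Y(Ω₂)=-0.27841 - 0.13853j
Σ over m = -0.15197 + 0.00000j; ×(4π/17) → -0.11233 + 0.00000j. Real part: -0.112333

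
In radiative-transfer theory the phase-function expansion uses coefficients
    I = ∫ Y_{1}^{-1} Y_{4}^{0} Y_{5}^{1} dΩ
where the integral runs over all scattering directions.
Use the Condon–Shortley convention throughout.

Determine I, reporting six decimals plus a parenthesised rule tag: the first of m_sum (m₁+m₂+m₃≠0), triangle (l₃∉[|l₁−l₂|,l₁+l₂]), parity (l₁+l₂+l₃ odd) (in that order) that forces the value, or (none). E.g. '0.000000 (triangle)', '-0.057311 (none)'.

-0.190188 (none)

Checks pass: Σm=0; 10 even; l₃=5∈[3,5].
(2·1+1)(2·4+1)(2·5+1) = 297
Δ: 0! 2! 8! / 11! → 1/495
sum: t=0:+1/576 = 1/576
3j²(1 4 5; 0 0 0) = Δ·Π!·Σ² = 5/99  (sign -1)
sum: t=0:+1/1152 = 1/1152
3j²(1 4 5; -1 0 1) = Δ·Π!·Σ² = 1/33  (sign +1)
combine: 4πI² = 297·5/99·1/33 = 5/11
take √, sign -1: I = -0.19018827
No selection rule forces the value: the integral is nonzero (none).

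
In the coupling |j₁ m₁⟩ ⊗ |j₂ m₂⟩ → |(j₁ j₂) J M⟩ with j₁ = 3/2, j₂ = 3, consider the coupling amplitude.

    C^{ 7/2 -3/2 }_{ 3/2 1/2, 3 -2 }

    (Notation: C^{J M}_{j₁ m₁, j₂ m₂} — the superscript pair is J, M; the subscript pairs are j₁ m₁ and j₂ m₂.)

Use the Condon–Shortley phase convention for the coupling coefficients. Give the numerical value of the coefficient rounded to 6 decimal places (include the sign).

√[8·1!2!5!/9! · 2!1!1!5!2!5!] = √(6400/21)
  +(−1)^0/∏(0,1,1,1,1,4)! = 1/24  (running 1/24)
  +(−1)^1/∏(1,0,0,0,2,5)! = -1/240  (running 3/80)
⟨..|..⟩ = √(6400/21)·(3/80) = +0.654654

+0.654654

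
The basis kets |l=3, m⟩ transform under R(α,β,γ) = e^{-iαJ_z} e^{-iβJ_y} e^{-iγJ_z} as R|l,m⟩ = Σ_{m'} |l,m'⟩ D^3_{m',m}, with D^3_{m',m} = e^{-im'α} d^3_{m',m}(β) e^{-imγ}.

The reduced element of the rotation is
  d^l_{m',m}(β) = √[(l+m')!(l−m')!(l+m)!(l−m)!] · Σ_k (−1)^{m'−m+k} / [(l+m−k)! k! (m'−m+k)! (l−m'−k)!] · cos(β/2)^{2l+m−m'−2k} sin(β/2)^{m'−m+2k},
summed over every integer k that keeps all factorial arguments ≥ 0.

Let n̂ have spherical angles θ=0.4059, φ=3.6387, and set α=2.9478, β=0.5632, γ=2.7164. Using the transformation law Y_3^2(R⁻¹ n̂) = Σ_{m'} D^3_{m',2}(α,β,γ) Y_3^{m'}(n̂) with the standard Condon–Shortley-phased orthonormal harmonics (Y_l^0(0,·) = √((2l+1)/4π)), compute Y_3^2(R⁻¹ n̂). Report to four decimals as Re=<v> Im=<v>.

Need the full column D^3_{m',2} for m'=−3..3 at α=2.9478, β=0.5632, γ=2.7164.
cos(β/2)=0.960612, sin(β/2)=0.277893
d^3_{-3,2}: single k=5 term ⇒ +0.003900;  D = -0.003759-0.001036i
d^3_{-2,2}: k∈[4..5] ⇒ +0.027515 -0.000461 = +0.027055;  D = +0.024209+0.012079i
d^3_{-1,2}: k∈[3..4] ⇒ +0.120311 -0.005034 = +0.115277;  D = -0.091308-0.070368i
d^3_{0,2}: k∈[2..3] ⇒ +0.360170 -0.030142 = +0.330029;  D = +0.217718+0.248028i
d^3_{1,2}: k∈[1..2] ⇒ +0.718816 -0.120311 = +0.598505;  D = -0.300816-0.517414i
d^3_{2,2}: k∈[0..1] ⇒ +0.785757 -0.328789 = +0.456968;  D = +0.149298+0.431891i
d^3_{3,2}: single k=0 term ⇒ -0.556792;  D = +0.077163+0.551420i
Y_3^{m'}(θ=0.4059,φ=3.6387) and Σ D·Y over m':
  (-0.0038-0.0010i)·(-0.0020+0.0256i)  (+0.0242+0.0121i)·(+0.0798-0.1227i)  (-0.0913-0.0704i)·(-0.3612+0.1960i)  (+0.2177+0.2480i)·(+0.4184+0.0000i)  (-0.3008-0.5174i)·(+0.3612+0.1960i)  (+0.1493+0.4319i)·(+0.0798+0.1227i)  (+0.0772+0.5514i)·(+0.0020+0.0256i)
Y_3^2(R⁻¹ n̂) = +0.079020-0.080754i

Re=0.0790 Im=-0.0808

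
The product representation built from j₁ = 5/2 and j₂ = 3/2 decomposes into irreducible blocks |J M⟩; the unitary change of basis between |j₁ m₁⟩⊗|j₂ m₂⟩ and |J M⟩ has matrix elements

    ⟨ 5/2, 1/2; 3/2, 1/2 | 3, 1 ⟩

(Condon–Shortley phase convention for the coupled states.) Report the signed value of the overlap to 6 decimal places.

j₁+j₂−J=1  J+j₁−j₂=4  J−j₁+j₂=2  j₁+j₂+J+1=8
(j₁±m₁, j₂±m₂, J±M) = (3,2,2,1,4,2)
P² = 48/5
sum k=0..1:
  [0] +1/8 = 1/8
  [1] −1/6 = -1/6
S = -1/24
C² = P²·S² = 1/60 ; C = -0.129099

-0.129099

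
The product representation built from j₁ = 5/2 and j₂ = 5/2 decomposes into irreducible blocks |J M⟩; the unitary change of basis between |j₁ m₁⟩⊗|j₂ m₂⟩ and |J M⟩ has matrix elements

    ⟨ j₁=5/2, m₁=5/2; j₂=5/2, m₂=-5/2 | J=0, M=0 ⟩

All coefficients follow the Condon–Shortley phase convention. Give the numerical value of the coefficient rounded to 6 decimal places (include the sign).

√[1·5!0!0!/6! · 5!0!0!5!0!0!] = √(2400)
  +(−1)^0/∏(0,5,0,0,0,0)! = 1/120  (running 1/120)
⟨..|..⟩ = √(2400)·(1/120) = +0.408248

+√(1/6) = +0.408248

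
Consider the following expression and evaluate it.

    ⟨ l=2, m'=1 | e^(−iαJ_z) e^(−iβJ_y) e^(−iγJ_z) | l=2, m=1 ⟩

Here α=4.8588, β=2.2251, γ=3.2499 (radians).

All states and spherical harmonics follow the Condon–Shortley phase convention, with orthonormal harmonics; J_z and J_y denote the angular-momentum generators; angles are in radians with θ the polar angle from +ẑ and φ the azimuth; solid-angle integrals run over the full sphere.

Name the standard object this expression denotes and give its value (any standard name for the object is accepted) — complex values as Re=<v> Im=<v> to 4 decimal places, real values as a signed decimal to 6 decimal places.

Wigner D-matrix element, Re=0.1093 Im=0.4199

This is a Wigner D-matrix element — the rotation-matrix element ⟨l m'| R(α,β,γ) |l m⟩ in the angular-momentum basis.
First d^2_{1,1}(β=2.2251), then the phase factors e^{-i(1)α} and e^{-i(1)γ}:
With c≡cos(β/2)=0.442376 and s≡sin(β/2)=0.896830, N=[6·1·6·1]^{1/2}=6.000000
The bounds max(0,m−m')=0 and min(l+m,l−m')=1 give 2 terms
  k=0: (−1)^0·6.0000/(6)·0.4424^4·0.8968^0 = +0.038297
  k=1: (−1)^1·6.0000/(2)·0.4424^2·0.8968^2 = -0.472198
d^2_{1,1}(2.2251) = +0.038297 -0.472198 = -0.433901
D = (+0.145888+0.989301i)·(-0.433901)·(-0.994140+0.108096i) = +0.109331+0.419901i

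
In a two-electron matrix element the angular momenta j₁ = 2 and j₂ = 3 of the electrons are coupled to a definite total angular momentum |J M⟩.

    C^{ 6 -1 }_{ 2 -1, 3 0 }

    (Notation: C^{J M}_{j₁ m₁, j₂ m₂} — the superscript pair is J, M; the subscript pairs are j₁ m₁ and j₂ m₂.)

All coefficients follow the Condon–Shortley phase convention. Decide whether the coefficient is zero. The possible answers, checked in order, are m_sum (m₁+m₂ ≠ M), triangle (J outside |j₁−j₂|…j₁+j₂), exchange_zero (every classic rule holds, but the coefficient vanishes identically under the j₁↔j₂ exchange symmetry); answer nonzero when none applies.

triangle

m-sum: m₁+m₂ = -1+0 = -1, M = -1  ✓
triangle: need |j₁−j₂| ≤ J ≤ j₁+j₂, i.e. J ∈ [1, 5]; J = 6 is outside ✗ ⇒ coefficient is 0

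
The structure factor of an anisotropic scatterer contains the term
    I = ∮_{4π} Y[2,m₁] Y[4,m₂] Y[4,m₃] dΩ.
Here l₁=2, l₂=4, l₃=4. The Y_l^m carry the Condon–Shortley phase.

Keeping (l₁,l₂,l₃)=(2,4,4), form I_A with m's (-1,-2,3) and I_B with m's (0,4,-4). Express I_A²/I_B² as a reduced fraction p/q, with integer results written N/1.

75/112

Same 2,4,4: normalisation and zero-m 3j drop out of the ratio.
A: Δ: 2! 2! 6! / 11! → 1/13860; sum: t=1:−1/240 t=2:+1/1440 = -1/288; 3j²(2 4 4; -1 -2 3) = Δ·Π!·Σ² = 5/132  (sign +1)
B: Δ: 2! 2! 6! / 11! → 1/13860; sum: t=2:+1/2880 = 1/2880; 3j²(2 4 4; 0 4 -4) = Δ·Π!·Σ² = 28/495  (sign +1)
I_A²/I_B² = (5/132)/(28/495) = 75/112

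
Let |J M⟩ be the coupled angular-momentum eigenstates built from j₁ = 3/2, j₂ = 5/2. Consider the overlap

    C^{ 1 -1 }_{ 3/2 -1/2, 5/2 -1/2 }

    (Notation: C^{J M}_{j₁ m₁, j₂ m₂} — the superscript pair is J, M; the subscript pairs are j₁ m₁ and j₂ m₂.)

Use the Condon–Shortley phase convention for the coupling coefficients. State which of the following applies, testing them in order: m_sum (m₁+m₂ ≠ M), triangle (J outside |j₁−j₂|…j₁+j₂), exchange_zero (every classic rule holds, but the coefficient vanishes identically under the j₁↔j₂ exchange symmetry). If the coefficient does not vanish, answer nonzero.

m-sum: m₁+m₂ = -1/2+(-1/2) = -1, M = -1  ✓
triangle: |j₁−j₂| = 1 ≤ J = 1 ≤ j₁+j₂ = 4  ✓
exchange: j₁≠j₂ or m₁≠m₂ — the exchange symmetry imposes no constraint here
value check: CG = +√(3/20) = +0.387298 ≠ 0

nonzero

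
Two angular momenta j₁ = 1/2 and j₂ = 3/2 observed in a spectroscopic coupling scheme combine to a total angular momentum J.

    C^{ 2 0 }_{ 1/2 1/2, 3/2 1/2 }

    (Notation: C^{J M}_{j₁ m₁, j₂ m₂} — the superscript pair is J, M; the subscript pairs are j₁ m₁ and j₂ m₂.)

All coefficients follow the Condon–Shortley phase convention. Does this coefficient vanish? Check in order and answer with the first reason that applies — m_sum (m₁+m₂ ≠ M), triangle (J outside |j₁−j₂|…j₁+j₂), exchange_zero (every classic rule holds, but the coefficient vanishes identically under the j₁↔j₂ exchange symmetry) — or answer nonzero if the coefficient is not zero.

m_sum

m-sum: m₁+m₂ = 1/2+1/2 = 1, M = 0  ✗ ⇒ coefficient is 0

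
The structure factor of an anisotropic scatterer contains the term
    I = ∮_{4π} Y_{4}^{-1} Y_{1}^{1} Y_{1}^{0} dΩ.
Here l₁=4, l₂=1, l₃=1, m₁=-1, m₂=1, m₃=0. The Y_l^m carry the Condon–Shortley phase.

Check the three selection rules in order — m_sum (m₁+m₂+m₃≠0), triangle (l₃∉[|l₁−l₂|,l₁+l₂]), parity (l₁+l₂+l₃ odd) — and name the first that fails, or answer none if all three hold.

m₁+m₂+m₃ = -1 + 1 + 0 = 0  ✓
triangle: need |l₁−l₂| ≤ l₃ ≤ l₁+l₂ = [3,5]; l₃=1 is outside  ✗
parity: l₁+l₂+l₃ = 6 is even

triangle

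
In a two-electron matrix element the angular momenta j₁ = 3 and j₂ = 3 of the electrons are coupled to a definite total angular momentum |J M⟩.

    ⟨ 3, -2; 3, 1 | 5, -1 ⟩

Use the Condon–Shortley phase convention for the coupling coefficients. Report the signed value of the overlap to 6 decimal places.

j₁+j₂−J=1  J+j₁−j₂=5  J−j₁+j₂=5  j₁+j₂+J+1=12
(j₁±m₁, j₂±m₂, J±M) = (1,5,4,2,4,6)
P² = 230400/7
sum k=0..1:
  [0] +1/2880 = 1/2880
  [1] −1/288 = -1/288
S = -1/320
C² = P²·S² = 9/28 ; C = -0.566947

−√(9/28) = -0.566947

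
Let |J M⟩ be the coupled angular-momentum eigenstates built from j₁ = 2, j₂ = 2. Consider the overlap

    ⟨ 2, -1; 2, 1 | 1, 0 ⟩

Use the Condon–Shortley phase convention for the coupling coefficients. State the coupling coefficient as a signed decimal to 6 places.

+√(1/10) = +0.316228

triangle: 3!×1!×1!/6! = 6/720
(j±m)!: 1!×3!×3!×1!×1!×1! = 36
prefactor² = (2J+1)×Δ×N² = 9/10
  k=2: +1/(2!×1!×1!×1!×0!×0!) = 1/2
  k=3: −1/(3!×0!×0!×0!×1!×1!) = -1/6
Σ = 1/3  ⇒  CG² = 9/10×(1/3)² = 1/10
CG = +√(1/10) = +0.316228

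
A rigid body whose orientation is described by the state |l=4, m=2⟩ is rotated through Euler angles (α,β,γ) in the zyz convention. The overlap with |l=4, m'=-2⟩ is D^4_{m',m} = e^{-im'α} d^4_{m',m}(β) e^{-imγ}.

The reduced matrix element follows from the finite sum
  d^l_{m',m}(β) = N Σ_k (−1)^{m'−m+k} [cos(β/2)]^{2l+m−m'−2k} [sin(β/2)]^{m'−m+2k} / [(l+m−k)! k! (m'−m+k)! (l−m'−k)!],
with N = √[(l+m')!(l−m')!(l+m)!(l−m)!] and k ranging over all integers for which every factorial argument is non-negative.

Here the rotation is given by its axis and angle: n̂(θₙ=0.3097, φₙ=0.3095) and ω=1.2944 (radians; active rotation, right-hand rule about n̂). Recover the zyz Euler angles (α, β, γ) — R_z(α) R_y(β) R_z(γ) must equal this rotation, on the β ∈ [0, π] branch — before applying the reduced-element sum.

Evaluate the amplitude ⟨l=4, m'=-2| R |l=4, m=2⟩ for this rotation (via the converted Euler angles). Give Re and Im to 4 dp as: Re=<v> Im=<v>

Re=0.0051 Im=0.0147

Axis–angle → zyz. n̂ = (sinθₙcosφₙ, sinθₙsinφₙ, cosθₙ) = (+0.290292, +0.092828, +0.952425), ω = 1.2944.
R = I cosω + sinω [n̂]ₓ + (1−cosω) n̂n̂ᵀ gives
  R = [+0.334164, -0.896682, +0.290337; +0.935870, +0.279156, -0.214989; +0.111727, +0.343559, +0.932461]
β = atan2(√(R₁₃²+R₂₃²), R₃₃) = 0.369629; α = atan2(R₂₃, R₁₃) mod 2π = 5.645806; γ = atan2(R₃₂, −R₃₁) mod 2π = 1.885213
Split into d^4_{-2,2}(β=0.3696) × two z-phases.
c=cos(0.369629/2)=0.982970, s=sin(0.369629/2)=0.183764; N=√[2·720·720·2]=1440.000000
k: max(0,(2)−(-2))=4 … min(4+(2),4−(-2))=6
  k=4: (−1)^0·1440.0000/(96)·0.9830^4·0.1838^4 = +0.015970
  k=5: (−1)^1·1440.0000/(120)·0.9830^2·0.1838^6 = -0.000447
  k=6: (−1)^2·1440.0000/(1440)·0.9830^0·0.1838^8 = +0.000001
d^4_{-2,2}(0.3696) = +0.015970 -0.000447 +0.000001 = +0.015525
Attach z-rotation phases: D = e^{-i(-2)(5.6458)}·(+0.015525)·e^{-i(2)(1.8852)} = +0.005072+0.014673i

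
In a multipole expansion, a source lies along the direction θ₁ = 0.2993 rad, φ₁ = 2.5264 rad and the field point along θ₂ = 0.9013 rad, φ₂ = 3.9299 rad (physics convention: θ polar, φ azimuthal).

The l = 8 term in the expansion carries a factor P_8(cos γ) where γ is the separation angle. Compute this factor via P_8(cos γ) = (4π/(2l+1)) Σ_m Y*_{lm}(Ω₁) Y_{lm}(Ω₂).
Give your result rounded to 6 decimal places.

0.277861

Expand P_8 via completeness: Σ_{m} conj(Y_{8,m}) at Ω₁ times Y_{8,m} at Ω₂ —
  m=-8: (+0.000006+0.000029i) × (+0.073650-0.001714i) = +0.000000+0.000002i  (running Σ = +0.000000+0.000002i)
  m=-7: (+0.000151-0.000351i) × (-0.168236-0.161520i) = -0.000082+0.000035i  (running Σ = -0.000081+0.000037i)
  m=-6: (-0.002678+0.001640i) × (+0.007296+0.417927i) = -0.000705-0.001107i  (running Σ = -0.000786-0.001070i)
  m=-5: (+0.018481+0.001215i) × (+0.289455-0.298000i) = +0.005711-0.005156i  (running Σ = +0.004925-0.006226i)
  m=-4: (-0.062485-0.050614i) × (-0.080291+0.000934i) = +0.005064+0.004005i  (running Σ = +0.009989-0.002221i)
  m=-3: (+0.068350+0.242451i) × (-0.229037-0.225074i) = +0.038915-0.070914i  (running Σ = +0.048904-0.073135i)
  m=-2: (+0.175700-0.496049i) × (+0.001538+0.264253i) = +0.131352+0.045667i  (running Σ = +0.180256-0.027468i)
  m=-1: (-0.466116+0.329393i) × (-0.149342+0.150213i) = +0.020131-0.119209i  (running Σ = +0.200387-0.146677i)
  m=0: (-0.082910-0.000000i) × (+0.300074+0.000000i) = -0.024879-0.000000i  (running Σ = +0.175508-0.146677i)
  m=1: (+0.466116+0.329393i) × (+0.149342+0.150213i) = +0.020131+0.119209i  (running Σ = +0.195640-0.027468i)
  m=2: (+0.175700+0.496049i) × (+0.001538-0.264253i) = +0.131352-0.045667i  (running Σ = +0.326992-0.073135i)
  m=3: (-0.068350+0.242451i) × (+0.229037-0.225074i) = +0.038915+0.070914i  (running Σ = +0.365907-0.002221i)
  m=4: (-0.062485+0.050614i) × (-0.080291-0.000934i) = +0.005064-0.004005i  (running Σ = +0.370971-0.006226i)
  m=5: (-0.018481+0.001215i) × (-0.289455-0.298000i) = +0.005711+0.005156i  (running Σ = +0.376682-0.001070i)
  m=6: (-0.002678-0.001640i) × (+0.007296-0.417927i) = -0.000705+0.001107i  (running Σ = +0.375977+0.000037i)
  m=7: (-0.000151-0.000351i) × (+0.168236-0.161520i) = -0.000082-0.000035i  (running Σ = +0.375895+0.000002i)
  m=8: (+0.000006-0.000029i) × (+0.073650+0.001714i) = +0.000000-0.000002i  (running Σ = +0.375896-0.000000i)
Accumulated sum +0.375896-0.000000i; after 4π/(2l+1) scaling, +0.277861-0.000000i ⇒ P_8 = 0.277861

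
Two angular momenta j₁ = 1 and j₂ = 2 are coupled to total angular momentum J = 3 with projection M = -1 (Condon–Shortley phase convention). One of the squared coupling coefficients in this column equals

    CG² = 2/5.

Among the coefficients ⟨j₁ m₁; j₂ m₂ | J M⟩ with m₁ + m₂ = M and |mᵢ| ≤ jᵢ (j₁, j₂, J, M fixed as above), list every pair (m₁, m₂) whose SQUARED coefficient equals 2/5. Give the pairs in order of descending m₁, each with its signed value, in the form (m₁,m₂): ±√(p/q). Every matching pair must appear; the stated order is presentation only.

Admissible pairs with m₁+m₂ = M = -1: (-1,0), (0,-1), (1,-2)
  (m₁,m₂)=(1,-2): CG² = 1/15, CG = +√(1/15)
  (m₁,m₂)=(0,-1): CG² = 8/15, CG = +√(8/15)
  (m₁,m₂)=(-1,0): CG² = 2/5, CG = +√(2/5)   ← matches the target
Pairs with CG² = 2/5: (-1,0): +√(2/5)

(-1,0): +√(2/5)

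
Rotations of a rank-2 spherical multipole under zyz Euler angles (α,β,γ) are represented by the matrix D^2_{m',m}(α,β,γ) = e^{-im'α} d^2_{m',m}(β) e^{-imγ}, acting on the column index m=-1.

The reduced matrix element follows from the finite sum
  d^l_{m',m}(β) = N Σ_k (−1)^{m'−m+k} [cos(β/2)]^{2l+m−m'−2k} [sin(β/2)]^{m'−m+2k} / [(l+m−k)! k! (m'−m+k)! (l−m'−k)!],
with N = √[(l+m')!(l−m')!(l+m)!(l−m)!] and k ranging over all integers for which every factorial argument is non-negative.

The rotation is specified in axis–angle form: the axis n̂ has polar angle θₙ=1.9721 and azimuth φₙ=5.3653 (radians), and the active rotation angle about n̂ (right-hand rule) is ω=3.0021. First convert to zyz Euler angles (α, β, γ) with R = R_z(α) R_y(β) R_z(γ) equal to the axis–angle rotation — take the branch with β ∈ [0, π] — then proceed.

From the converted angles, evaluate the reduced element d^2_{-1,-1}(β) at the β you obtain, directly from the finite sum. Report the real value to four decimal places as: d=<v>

d=-0.3719

Axis–angle → zyz. n̂ = (sinθₙcosφₙ, sinθₙsinφₙ, cosθₙ) = (+0.559237, -0.731212, -0.390619), ω = 3.0021.
R = I cosω + sinω [n̂]ₓ + (1−cosω) n̂n̂ᵀ gives
  R = [-0.367833, -0.759558, -0.536443; -0.868181, +0.073862, +0.490719; -0.333107, +0.646233, -0.686603]
β = atan2(√(R₁₃²+R₂₃²), R₃₃) = 2.327602; α = atan2(R₂₃, R₁₃) mod 2π = 2.400680; γ = atan2(R₃₂, −R₃₁) mod 2π = 1.094858
d^2_{-1,-1}(β=2.3276) via the finite sum:
Half-angle: c=0.395852, s=0.918314. N=√(1·6·1·6)=6.000000
The bounds max(0,m−m')=0 and min(l+m,l−m')=1 give 2 terms
  k=0: (−1)^0·6.0000/(6)·0.3959^4·0.9183^0 = +0.024554
  k=1: (−1)^1·6.0000/(2)·0.3959^2·0.9183^2 = -0.396433
d^2_{-1,-1}(2.3276) = +0.024554 -0.396433 = -0.371878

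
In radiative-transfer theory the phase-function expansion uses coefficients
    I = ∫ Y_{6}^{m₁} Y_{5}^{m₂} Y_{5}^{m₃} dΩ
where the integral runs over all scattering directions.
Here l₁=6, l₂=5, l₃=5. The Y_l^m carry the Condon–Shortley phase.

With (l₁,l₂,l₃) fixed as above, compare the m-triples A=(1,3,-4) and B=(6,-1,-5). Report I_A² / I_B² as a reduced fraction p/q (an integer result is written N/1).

77/30

Same 6,5,5: normalisation and zero-m 3j drop out of the ratio.
A: Δ: 6! 6! 4! / 17! → 1/28588560; sum: t=4:+1/138240 t=5:−1/518400 = 11/2073600; 3j²(6 5 5; 1 3 -4) = Δ·Π!·Σ² = 77/4420  (sign -1)
B: Δ: 6! 6! 4! / 17! → 1/28588560; sum: t=0:+1/12441600 = 1/12441600; 3j²(6 5 5; 6 -1 -5) = Δ·Π!·Σ² = 3/442  (sign +1)
I_A²/I_B² = (77/4420)/(3/442) = 77/30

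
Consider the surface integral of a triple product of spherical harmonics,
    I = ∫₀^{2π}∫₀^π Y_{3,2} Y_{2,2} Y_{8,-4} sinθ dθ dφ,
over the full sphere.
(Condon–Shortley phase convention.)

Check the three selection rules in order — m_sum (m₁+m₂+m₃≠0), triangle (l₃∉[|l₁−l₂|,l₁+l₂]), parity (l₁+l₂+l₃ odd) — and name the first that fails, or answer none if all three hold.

m₁+m₂+m₃ = 2 + 2 − 4 = 0  ✓
triangle: need |l₁−l₂| ≤ l₃ ≤ l₁+l₂ = [1,5]; l₃=8 is outside  ✗
parity: l₁+l₂+l₃ = 13 is odd

triangle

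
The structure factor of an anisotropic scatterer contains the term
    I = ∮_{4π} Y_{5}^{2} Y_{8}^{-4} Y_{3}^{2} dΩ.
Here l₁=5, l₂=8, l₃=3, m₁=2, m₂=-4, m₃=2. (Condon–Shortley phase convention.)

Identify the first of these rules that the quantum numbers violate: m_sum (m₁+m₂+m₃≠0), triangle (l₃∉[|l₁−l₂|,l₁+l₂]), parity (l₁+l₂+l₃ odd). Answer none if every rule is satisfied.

azimuthal sum: 2 − 4 + 2 = 0  ✓
3 ≤ 3 ≤ 13 (triangle on l)  ✓
L = 5 + 8 + 3 = 16 (even)  ✓

none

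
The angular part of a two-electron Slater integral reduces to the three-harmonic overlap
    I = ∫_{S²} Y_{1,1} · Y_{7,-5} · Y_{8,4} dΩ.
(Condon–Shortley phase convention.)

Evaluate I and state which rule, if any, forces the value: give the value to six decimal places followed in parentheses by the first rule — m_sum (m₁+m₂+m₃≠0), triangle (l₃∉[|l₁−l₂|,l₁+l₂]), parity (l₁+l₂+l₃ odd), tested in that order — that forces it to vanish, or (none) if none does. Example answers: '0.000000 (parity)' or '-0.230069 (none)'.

Rules hold: Σm=0, L=16 even, 6≤8≤8.
N = 3·15·17 = 765
Δ = 0!·2!·14!/17! = 1/2040
Racah Σ t=0..0: t=0:+1/25401600 = 1/25401600
⇒ 3j(1 7 8; 0 0 0)² = 8/255, sgn +1
Racah Σ t=0..0: t=0:+1/1916006400 = 1/1916006400
⇒ 3j(1 7 8; 1 -5 4)² = 1/340, sgn +1
4πI² = N·(3j₀)²·(3jₘ)² = 6/85
I = +1·√(0.0705882/4π) = 0.07494820
No selection rule forces the value: the integral is nonzero (none).

0.074948 (none)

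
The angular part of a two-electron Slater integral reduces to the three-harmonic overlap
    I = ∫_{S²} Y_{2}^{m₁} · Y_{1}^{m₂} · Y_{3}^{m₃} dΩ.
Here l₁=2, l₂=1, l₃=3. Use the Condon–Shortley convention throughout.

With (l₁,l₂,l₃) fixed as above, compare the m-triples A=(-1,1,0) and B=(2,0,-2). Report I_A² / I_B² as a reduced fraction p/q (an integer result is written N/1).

Shared (l₁,l₂,l₃)=(2,1,3): N and (l;000)² cancel in I_A²/I_B².
A: Δ = 0!·4!·2!/7! = 1/105; Racah Σ t=0..0: t=0:+1/12 = 1/12; ⇒ 3j(2 1 3; -1 1 0)² = 1/35, sgn -1
B: Δ = 0!·4!·2!/7! = 1/105; Racah Σ t=0..0: t=0:+1/24 = 1/24; ⇒ 3j(2 1 3; 2 0 -2)² = 1/21, sgn -1
I_A²/I_B² = (1/35)/(1/21) = 3/5

3/5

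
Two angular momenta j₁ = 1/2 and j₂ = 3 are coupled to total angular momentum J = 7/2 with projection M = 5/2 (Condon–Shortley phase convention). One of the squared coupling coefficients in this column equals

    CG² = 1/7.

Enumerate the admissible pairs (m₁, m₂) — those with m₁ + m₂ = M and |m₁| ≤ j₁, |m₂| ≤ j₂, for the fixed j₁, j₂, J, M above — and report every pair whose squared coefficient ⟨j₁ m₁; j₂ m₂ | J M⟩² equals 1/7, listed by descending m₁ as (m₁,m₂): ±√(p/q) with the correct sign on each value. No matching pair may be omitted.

(-1/2,3): +√(1/7)

Admissible pairs with m₁+m₂ = M = 5/2: (-1/2,3), (1/2,2)
  (m₁,m₂)=(1/2,2): CG² = 6/7, CG = +√(6/7)
  (m₁,m₂)=(-1/2,3): CG² = 1/7, CG = +√(1/7)   ← matches the target
Pairs with CG² = 1/7: (-1/2,3): +√(1/7)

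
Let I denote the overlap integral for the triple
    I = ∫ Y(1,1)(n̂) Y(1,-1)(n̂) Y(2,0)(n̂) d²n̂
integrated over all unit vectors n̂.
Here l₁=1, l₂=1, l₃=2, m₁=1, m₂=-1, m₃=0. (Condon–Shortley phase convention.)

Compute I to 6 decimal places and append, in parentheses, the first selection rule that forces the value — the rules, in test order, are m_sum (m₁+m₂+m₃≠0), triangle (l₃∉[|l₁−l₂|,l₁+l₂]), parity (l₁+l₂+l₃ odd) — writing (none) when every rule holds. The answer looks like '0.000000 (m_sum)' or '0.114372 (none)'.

Checks pass: Σm=0; 4 even; l₃=2∈[0,2].
(2·1+1)(2·1+1)(2·2+1) = 45
Δ: 0! 2! 2! / 5! → 1/30
sum: t=0:+1/1 = 1/1
3j²(1 1 2; 0 0 0) = Δ·Π!·Σ² = 2/15  (sign +1)
sum: t=0:+1/4 = 1/4
3j²(1 1 2; 1 -1 0) = Δ·Π!·Σ² = 1/30  (sign +1)
combine: 4πI² = 45·2/15·1/30 = 1/5
take √, sign +1: I = 0.12615663
No selection rule forces the value: the integral is nonzero (none).

0.126157 (none)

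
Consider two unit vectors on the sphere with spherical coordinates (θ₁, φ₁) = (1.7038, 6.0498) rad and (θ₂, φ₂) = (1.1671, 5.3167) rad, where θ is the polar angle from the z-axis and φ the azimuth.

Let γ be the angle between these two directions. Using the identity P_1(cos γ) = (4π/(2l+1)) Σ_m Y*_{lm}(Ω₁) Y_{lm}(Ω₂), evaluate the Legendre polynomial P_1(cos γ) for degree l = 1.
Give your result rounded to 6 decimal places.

0.625241

Summing Y*_{l m}(θ₁,φ₁)·Y_{l m}(θ₂,φ₂) over m ∈ [−1, 1]; prefactor 4π/(2·1+1) = 4.188790:
  [-1]  conj(Y_{1,-1})(Ω₁) = 0.33316 - 0.07920j ; Y_{1,-1}(Ω₂) = 0.18053 + 0.26145j ; Δ = 0.08085 + 0.07281j
  [+0]  conj(Y_{1,0})(Ω₁) = -0.06479 + 0.00000j ; Y_{1,0}(Ω₂) = 0.19193 + 0.00000j ; Δ = -0.01244 + 0.00000j
  [+1]  conj(Y_{1,1})(Ω₁) = -0.33316 - 0.07920j ; Y_{1,1}(Ω₂) = -0.18053 + 0.26145j ; Δ = 0.08085 - 0.07281j
Total Σ_m = 0.14927 + 0.00000j. Multiply by 4.188790: 0.62524 + 0.00000j. P_1(cos γ) = 0.625241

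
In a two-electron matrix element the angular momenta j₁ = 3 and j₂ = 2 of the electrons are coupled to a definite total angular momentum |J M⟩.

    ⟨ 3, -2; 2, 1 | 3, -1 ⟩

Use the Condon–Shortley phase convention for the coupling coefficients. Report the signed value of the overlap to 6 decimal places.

+0.500000

√[7·2!4!2!/9! · 1!5!3!1!2!4!] = √(64)
  +(−1)^1/∏(1,1,4,2,0,0)! = -1/48  (running -1/48)
  +(−1)^2/∏(2,0,3,1,1,1)! = 1/12  (running 1/16)
⟨..|..⟩ = √(64)·(1/16) = +0.500000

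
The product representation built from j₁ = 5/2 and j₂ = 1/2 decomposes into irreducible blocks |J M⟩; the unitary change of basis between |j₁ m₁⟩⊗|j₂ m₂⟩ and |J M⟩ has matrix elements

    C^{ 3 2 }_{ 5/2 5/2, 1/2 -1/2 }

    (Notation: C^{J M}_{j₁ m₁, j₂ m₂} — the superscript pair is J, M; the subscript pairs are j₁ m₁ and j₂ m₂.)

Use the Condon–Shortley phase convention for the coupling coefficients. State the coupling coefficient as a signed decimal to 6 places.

√[7·0!5!1!/7! · 5!0!0!1!5!1!] = √(2400)
  +(−1)^0/∏(0,0,0,0,5,1)! = 1/120  (running 1/120)
⟨..|..⟩ = √(2400)·(1/120) = +0.408248

+0.408248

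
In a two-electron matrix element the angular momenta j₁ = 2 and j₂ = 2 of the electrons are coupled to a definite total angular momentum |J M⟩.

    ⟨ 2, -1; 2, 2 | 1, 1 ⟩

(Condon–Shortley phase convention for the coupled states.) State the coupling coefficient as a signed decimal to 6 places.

−√(1/5) = -0.447214

j₁+j₂−J=3  J+j₁−j₂=1  J−j₁+j₂=1  j₁+j₂+J+1=6
(j₁±m₁, j₂±m₂, J±M) = (1,3,4,0,2,0)
P² = 36/5
sum k=3..3:
  [3] −1/6 = -1/6
S = -1/6
C² = P²·S² = 1/5 ; C = -0.447214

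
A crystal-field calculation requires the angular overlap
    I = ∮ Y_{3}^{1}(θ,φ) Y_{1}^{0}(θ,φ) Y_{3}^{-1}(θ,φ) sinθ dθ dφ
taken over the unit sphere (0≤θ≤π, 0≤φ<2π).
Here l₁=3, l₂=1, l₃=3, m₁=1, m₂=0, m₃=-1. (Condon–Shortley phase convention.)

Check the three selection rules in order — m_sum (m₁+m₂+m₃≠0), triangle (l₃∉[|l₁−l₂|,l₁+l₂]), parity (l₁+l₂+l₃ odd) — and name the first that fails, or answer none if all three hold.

m₁+m₂+m₃ = 1 + 0 − 1 = 0  ✓
triangle: |3−1|=2 ≤ l₃=3 ≤ 3+1=4  ✓
parity: l₁+l₂+l₃ = 7 is odd  ✗

parity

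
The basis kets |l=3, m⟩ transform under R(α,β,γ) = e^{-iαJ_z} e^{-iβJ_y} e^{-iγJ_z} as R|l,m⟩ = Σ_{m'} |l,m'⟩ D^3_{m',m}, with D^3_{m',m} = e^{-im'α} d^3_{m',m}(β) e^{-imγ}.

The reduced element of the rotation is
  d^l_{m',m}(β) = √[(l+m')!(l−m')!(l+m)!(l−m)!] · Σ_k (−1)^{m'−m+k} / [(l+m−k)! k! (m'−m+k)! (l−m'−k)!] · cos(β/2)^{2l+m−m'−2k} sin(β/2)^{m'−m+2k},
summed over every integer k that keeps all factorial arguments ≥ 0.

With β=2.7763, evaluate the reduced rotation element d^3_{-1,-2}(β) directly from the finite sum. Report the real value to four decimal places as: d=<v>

d^3_{-1,-2}(β=2.7763) via the finite sum:
c=cos(2.776300/2)=0.181633, s=sin(2.776300/2)=0.983366; N=√[2·24·1·120]=75.894664
The bounds max(0,m−m')=0 and min(l+m,l−m')=1 give 2 terms
  k=0: (−1)^1·75.8947/(24)·0.1816^5·0.9834^1 = -0.000615
  k=1: (−1)^2·75.8947/(12)·0.1816^3·0.9834^3 = +0.036038
d^3_{-1,-2}(2.7763) = -0.000615 +0.036038 = +0.035423

d=0.0354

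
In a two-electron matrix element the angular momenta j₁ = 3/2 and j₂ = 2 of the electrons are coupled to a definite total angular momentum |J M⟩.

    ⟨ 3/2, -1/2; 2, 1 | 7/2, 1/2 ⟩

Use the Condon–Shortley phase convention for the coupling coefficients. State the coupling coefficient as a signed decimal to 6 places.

√[8·0!3!4!/8! · 1!2!3!1!4!3!] = √(1728/35)
  +(−1)^0/∏(0,0,2,3,1,1)! = 1/12  (running 1/12)
⟨..|..⟩ = √(1728/35)·(1/12) = +0.585540

+√(12/35) = +0.585540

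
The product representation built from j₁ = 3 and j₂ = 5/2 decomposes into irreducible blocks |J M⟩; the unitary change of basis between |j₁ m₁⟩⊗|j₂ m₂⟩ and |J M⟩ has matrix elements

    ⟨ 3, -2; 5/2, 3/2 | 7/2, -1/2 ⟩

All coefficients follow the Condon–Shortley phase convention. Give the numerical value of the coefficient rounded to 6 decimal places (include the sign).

√[8·2!4!3!/10! · 1!5!4!1!3!4!] = √(9216/35)
  +(−1)^1/∏(1,1,4,3,0,0)! = -1/144  (running -1/144)
  +(−1)^2/∏(2,0,3,2,1,1)! = 1/24  (running 5/144)
⟨..|..⟩ = √(9216/35)·(5/144) = +0.563436

+0.563436  (= +√(20/63))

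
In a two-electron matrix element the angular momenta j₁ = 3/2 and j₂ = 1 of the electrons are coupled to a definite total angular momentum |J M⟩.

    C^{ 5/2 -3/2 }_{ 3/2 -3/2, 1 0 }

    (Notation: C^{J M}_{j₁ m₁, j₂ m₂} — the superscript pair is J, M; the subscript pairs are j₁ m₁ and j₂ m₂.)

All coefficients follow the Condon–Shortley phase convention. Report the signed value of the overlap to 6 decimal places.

+0.632456  (= +√(2/5))

j₁+j₂−J=0  J+j₁−j₂=3  J−j₁+j₂=2  j₁+j₂+J+1=6
(j₁±m₁, j₂±m₂, J±M) = (0,3,1,1,1,4)
P² = 72/5
sum k=0..0:
  [0] +1/6 = 1/6
S = 1/6
C² = P²·S² = 2/5 ; C = +0.632456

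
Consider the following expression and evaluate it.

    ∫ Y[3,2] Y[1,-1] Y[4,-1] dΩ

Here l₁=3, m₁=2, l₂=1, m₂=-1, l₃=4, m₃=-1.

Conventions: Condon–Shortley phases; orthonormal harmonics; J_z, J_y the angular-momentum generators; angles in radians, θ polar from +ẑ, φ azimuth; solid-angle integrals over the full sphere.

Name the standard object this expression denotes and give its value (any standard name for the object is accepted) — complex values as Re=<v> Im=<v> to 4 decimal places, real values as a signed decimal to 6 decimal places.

This is a Gaunt coefficient — the integral of a triple product of spherical harmonics over the sphere.
Rules hold: Σm=0, L=8 even, 2≤4≤4.
N = 7·3·9 = 189
Δ = 0!·6!·2!/9! = 1/252
Racah Σ t=0..0: t=0:+1/36 = 1/36
⇒ 3j(3 1 4; 0 0 0)² = 4/63, sgn +1
Racah Σ t=0..0: t=0:+1/240 = 1/240
⇒ 3j(3 1 4; 2 -1 -1)² = 1/84, sgn -1
4πI² = N·(3j₀)²·(3jₘ)² = 1/7
I = -1·√(0.142857/4π) = -0.10662181

Gaunt coefficient, -0.106622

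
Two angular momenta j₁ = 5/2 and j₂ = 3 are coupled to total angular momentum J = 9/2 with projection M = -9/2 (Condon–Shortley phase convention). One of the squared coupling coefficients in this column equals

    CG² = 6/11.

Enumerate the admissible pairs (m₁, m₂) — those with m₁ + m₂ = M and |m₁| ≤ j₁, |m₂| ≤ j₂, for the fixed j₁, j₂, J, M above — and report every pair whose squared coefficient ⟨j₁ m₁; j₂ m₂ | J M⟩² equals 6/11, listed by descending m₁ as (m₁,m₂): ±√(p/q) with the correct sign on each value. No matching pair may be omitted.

Admissible pairs with m₁+m₂ = M = -9/2: (-5/2,-2), (-3/2,-3)
  (m₁,m₂)=(-3/2,-3): CG² = 6/11, CG = +√(6/11)   ← matches the target
  (m₁,m₂)=(-5/2,-2): CG² = 5/11, CG = −√(5/11)
Pairs with CG² = 6/11: (-3/2,-3): +√(6/11)

(-3/2,-3): +√(6/11)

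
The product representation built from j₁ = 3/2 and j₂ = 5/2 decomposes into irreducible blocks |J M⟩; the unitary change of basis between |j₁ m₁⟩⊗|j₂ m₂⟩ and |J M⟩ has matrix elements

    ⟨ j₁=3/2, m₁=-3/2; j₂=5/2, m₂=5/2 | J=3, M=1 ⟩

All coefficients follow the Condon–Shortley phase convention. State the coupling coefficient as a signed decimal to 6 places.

-0.353553  (= −√(1/8))

j₁+j₂−J=1  J+j₁−j₂=2  J−j₁+j₂=4  j₁+j₂+J+1=8
(j₁±m₁, j₂±m₂, J±M) = (0,3,5,0,4,2)
P² = 288
sum k=1..1:
  [1] −1/48 = -1/48
S = -1/48
C² = P²·S² = 1/8 ; C = -0.353553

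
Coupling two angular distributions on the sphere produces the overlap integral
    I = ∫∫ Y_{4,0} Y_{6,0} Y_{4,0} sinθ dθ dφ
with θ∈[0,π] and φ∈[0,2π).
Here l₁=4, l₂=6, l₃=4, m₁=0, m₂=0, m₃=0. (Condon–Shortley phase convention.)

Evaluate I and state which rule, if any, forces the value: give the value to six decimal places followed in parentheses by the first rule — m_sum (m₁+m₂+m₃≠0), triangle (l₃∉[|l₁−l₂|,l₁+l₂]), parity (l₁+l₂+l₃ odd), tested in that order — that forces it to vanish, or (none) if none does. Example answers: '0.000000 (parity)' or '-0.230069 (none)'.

0.142253 (none)

Checks pass: Σm=0; 14 even; l₃=4∈[2,10].
(2·4+1)(2·6+1)(2·4+1) = 1053
Δ: 6! 2! 6! / 15! → 1/1261260
sum: t=2:+1/4608 t=3:−1/1296 t=4:+1/4608 = -7/20736
3j²(4 6 4; 0 0 0) = Δ·Π!·Σ² = 20/1287  (sign -1)
(m-triple is (0,0,0) — same symbol as above.)
combine: 4πI² = 1053·20/1287·20/1287 = 400/1573
take √, sign +1: I = 0.14225276
No selection rule forces the value: the integral is nonzero (none).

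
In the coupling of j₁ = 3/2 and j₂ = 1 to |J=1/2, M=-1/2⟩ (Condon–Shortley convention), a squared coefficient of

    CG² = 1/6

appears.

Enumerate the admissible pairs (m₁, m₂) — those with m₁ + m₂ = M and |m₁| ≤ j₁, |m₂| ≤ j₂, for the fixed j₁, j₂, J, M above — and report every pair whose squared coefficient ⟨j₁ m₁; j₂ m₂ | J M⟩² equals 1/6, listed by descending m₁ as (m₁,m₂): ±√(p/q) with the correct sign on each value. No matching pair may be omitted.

Admissible pairs with m₁+m₂ = M = -1/2: (-3/2,1), (-1/2,0), (1/2,-1)
  (m₁,m₂)=(1/2,-1): CG² = 1/6, CG = +√(1/6)   ← matches the target
  (m₁,m₂)=(-1/2,0): CG² = 1/3, CG = −√(1/3)
  (m₁,m₂)=(-3/2,1): CG² = 1/2, CG = +√(1/2)
Pairs with CG² = 1/6: (1/2,-1): +√(1/6)

(1/2,-1): +√(1/6)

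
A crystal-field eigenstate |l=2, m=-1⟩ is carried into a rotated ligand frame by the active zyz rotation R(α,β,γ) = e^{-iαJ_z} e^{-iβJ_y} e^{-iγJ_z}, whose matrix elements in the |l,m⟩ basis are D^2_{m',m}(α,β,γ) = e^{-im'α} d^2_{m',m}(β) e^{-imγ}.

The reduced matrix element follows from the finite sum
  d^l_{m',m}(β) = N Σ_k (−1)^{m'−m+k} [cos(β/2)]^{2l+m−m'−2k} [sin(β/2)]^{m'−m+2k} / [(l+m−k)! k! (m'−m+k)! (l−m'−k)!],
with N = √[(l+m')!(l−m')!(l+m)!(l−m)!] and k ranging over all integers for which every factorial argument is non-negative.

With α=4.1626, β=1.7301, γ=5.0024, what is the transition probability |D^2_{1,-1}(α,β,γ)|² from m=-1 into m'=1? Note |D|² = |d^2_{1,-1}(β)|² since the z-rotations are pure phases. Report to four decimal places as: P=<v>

P=0.1564

D^2_{1,-1}(4.1626,1.7301,5.0024) = e^{-i·1·4.1626}·d^2_{1,-1}(1.7301)·e^{-i·-1·5.0024}. Compute d first:
Half-angle: c=0.648602, s=0.761128. N=√(6·1·1·6)=6.000000
The bounds max(0,m−m')=0 and min(l+m,l−m')=1 give 2 terms
  k=0: (−1)^2·6.0000/(2)·0.6486^2·0.7611^2 = +0.731127
  k=1: (−1)^3·6.0000/(6)·0.6486^0·0.7611^4 = -0.335606
d^2_{1,-1}(1.7301) = +0.731127 -0.335606 = +0.395521
|D^2_{1,-1}|² = |d^2_{1,-1}(β)|² = (+0.395521)² = 0.156437 (the z-rotation phases have unit modulus)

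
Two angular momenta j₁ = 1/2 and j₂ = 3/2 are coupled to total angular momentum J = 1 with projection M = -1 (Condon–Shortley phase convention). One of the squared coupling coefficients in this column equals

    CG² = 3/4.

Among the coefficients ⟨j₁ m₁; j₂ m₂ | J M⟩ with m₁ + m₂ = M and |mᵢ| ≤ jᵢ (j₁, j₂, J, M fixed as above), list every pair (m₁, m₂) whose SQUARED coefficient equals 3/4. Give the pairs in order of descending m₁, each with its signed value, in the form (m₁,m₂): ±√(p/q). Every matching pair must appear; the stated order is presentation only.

(1/2,-3/2): +√(3/4)

Admissible pairs with m₁+m₂ = M = -1: (-1/2,-1/2), (1/2,-3/2)
  (m₁,m₂)=(1/2,-3/2): CG² = 3/4, CG = +√(3/4)   ← matches the target
  (m₁,m₂)=(-1/2,-1/2): CG² = 1/4, CG = −√(1/4)
Pairs with CG² = 3/4: (1/2,-3/2): +√(3/4)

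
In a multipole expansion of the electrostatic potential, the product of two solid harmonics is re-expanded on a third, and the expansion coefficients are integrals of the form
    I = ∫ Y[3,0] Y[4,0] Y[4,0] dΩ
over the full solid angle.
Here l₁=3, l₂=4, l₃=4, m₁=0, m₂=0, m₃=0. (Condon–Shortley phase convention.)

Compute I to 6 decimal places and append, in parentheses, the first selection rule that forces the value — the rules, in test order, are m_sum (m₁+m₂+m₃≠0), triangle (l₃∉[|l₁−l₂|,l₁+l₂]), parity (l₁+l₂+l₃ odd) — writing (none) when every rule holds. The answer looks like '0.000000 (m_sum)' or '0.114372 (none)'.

l₁+l₂+l₃=11 is odd: 3j(l;000)=0 ⇒ I=0

0.000000 (parity)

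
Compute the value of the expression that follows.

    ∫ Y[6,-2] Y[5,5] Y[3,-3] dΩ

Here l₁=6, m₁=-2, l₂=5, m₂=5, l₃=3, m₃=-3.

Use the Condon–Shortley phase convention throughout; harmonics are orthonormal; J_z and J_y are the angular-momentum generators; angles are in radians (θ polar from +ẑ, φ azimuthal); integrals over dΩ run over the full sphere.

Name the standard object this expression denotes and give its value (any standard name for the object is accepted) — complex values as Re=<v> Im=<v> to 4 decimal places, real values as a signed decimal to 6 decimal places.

This is a Gaunt coefficient — the integral of a triple product of spherical harmonics over the sphere.
Rules hold: Σm=0, L=14 even, 1≤3≤11.
N = 13·11·7 = 1001
Δ = 8!·4!·2!/15! = 1/675675
Racah Σ t=3..5: t=3:−1/8640 t=4:+1/2304 t=5:−1/8640 = 7/34560
⇒ 3j(6 5 3; 0 0 0)² = 7/429, sgn -1
Racah Σ t=8..8: t=8:+1/1935360 = 1/1935360
⇒ 3j(6 5 3; -2 5 -3)² = 1/1001, sgn +1
4πI² = N·(3j₀)²·(3jₘ)² = 7/429
I = -1·√(0.016317/4π) = -0.03603425

Gaunt coefficient, -0.036034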